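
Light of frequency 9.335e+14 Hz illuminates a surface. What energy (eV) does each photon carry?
3.8606 eV

Using E = hf:

E = hf = (6.626×10⁻³⁴ J·s)(9.335e+14 Hz)
E = 3.8606 eV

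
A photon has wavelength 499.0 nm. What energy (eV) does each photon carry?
2.4847 eV

Using E = hf = hc/λ:

E = hc/λ = (6.626×10⁻³⁴ J·s)(3×10⁸ m/s) / (499.0×10⁻⁹ m)
E = 2.4847 eV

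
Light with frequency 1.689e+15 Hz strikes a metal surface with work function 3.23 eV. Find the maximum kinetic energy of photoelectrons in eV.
3.7551 eV

Using Einstein's photoelectric equation: KE_max = hf - φ

First, calculate the photon energy:
E_photon = hf = (6.626×10⁻³⁴ J·s)(1.689e+15 Hz)
E_photon = 6.9851 eV

Then, the maximum kinetic energy:
KE_max = E_photon - φ = 6.9851 eV - 3.23 eV = 3.7551 eV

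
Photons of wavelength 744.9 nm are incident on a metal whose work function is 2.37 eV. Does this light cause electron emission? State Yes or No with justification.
No

For photoemission, the photon energy must exceed the work function.

Photon energy: E = hc/λ = 1.6644 eV
Work function: φ = 2.37 eV

Since E_photon (1.6644 eV) < φ (2.37 eV), photoemission will NOT occur.
The threshold wavelength is λ₀ = hc/φ = 523.1 nm.
Since 744.9 nm > 523.1 nm, the photons lack sufficient energy.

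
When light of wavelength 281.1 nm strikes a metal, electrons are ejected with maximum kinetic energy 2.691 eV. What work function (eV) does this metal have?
1.72 eV

From Einstein's photoelectric equation: KE_max = hf - φ = hc/λ - φ

Rearranging for φ:
φ = hc/λ - KE_max

Calculate photon energy:
E_photon = hc/λ = 4.4107 eV

Therefore:
φ = 4.4107 - 2.691 = 1.72 eV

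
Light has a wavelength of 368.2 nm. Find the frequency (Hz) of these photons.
8.1421e+14 Hz

Using the wave equation: c = fλ

Solving for frequency:
f = c/λ = (3×10⁸ m/s) / (368.2×10⁻⁹ m)
f = 8.1421e+14 Hz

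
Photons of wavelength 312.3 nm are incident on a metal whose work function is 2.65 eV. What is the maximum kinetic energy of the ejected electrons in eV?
1.3200 eV

Using Einstein's photoelectric equation: KE_max = hf - φ = hc/λ - φ

First, calculate the photon energy:
E_photon = hc/λ = (6.626×10⁻³⁴ J·s)(3×10⁸ m/s) / (312.3×10⁻⁹ m)
E_photon = 3.9700 eV

Then, the maximum kinetic energy:
KE_max = E_photon - φ = 3.9700 eV - 2.65 eV = 1.3200 eV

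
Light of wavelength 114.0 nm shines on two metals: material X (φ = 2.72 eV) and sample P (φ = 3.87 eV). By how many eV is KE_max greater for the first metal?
1.1500 eV

Using KE_max = hc/λ - φ for each metal:

Photon energy: E = hc/λ = 10.8758 eV

For material X (φ₁ = 2.72 eV):
KE₁ = E - φ₁ = 10.8758 - 2.72 = 8.1558 eV

For sample P (φ₂ = 3.87 eV):
KE₂ = E - φ₂ = 10.8758 - 3.87 = 7.0058 eV

Difference:
ΔKE = KE₁ - KE₂ = 8.1558 - 7.0058 = 1.1500 eV

Note: The difference equals the difference in work functions: 3.87 - 2.72 = 1.15 eV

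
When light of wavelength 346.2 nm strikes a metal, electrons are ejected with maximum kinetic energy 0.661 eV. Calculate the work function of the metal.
2.92 eV

From Einstein's photoelectric equation: KE_max = hf - φ = hc/λ - φ

Rearranging for φ:
φ = hc/λ - KE_max

Calculate photon energy:
E_photon = hc/λ = 3.5813 eV

Therefore:
φ = 3.5813 - 0.661 = 2.92 eV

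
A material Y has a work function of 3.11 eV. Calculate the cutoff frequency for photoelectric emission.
7.5199e+14 Hz

The threshold frequency is when the photon energy equals the work function:
hf₀ = φ

Solving for f₀:
f₀ = φ/h = (3.11 eV × 1.602×10⁻¹⁹ J/eV) / (6.626×10⁻³⁴ J·s)
f₀ = 7.5199e+14 Hz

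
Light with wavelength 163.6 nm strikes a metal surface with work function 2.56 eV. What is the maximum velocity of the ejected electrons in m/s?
1.3287e+06 m/s

First, find the maximum kinetic energy:
E_photon = hc/λ = 7.5785 eV
KE_max = E_photon - φ = 7.5785 - 2.56 = 5.0185 eV

Convert to Joules: KE_max = 5.0185 × 1.602×10⁻¹⁹ J = 8.0405e-19 J

Then use KE = ½mv² to find velocity:
v = √(2·KE/m) = √(2 × 8.0405e-19 J / 9.109e-31 kg)
v = 1.3287e+06 m/s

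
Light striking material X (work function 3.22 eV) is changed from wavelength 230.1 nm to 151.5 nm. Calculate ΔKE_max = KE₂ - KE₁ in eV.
2.7955 eV

Using Einstein's equation: KE_max = hc/λ - φ

For λ₁ = 230.1 nm:
KE₁ = hc/λ₁ - φ = 5.3883 - 3.22 = 2.1683 eV

For λ₂ = 151.5 nm:
KE₂ = hc/λ₂ - φ = 8.1838 - 3.22 = 4.9638 eV

Change in KE:
ΔKE = KE₂ - KE₁ = 4.9638 - 2.1683 = 2.7955 eV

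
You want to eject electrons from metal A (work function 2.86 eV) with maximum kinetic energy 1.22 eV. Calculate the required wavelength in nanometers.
303.88 nm

From Einstein's equation: KE_max = hc/λ - φ

Rearranging for λ:
hc/λ = KE_max + φ
λ = hc/(KE_max + φ)

Required photon energy:
E_photon = KE_max + φ = 1.22 + 2.86 = 4.08 eV

Required wavelength:
λ = hc/E_photon = (6.626×10⁻³⁴)(3×10⁸) / (4.08 × 1.602×10⁻¹⁹)
λ = 303.88 nm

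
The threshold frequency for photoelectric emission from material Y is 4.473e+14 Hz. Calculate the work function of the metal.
1.85 eV

At the threshold frequency, photon energy equals work function:
φ = hf₀

Calculating:
φ = (6.626×10⁻³⁴ J·s)(4.473e+14 Hz)
φ = 1.85 eV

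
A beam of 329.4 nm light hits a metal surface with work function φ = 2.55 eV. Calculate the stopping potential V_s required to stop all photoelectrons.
1.2139 V

The stopping potential V_s satisfies: eV_s = KE_max

First, find KE_max using Einstein's equation:
E_photon = hc/λ = 3.7639 eV
KE_max = E_photon - φ = 3.7639 - 2.55 = 1.2139 eV

Since eV_s = KE_max:
V_s = KE_max/e = 1.2139 V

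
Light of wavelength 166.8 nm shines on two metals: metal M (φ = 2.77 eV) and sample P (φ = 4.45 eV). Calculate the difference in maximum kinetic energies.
1.6800 eV

Using KE_max = hc/λ - φ for each metal:

Photon energy: E = hc/λ = 7.4331 eV

For metal M (φ₁ = 2.77 eV):
KE₁ = E - φ₁ = 7.4331 - 2.77 = 4.6631 eV

For sample P (φ₂ = 4.45 eV):
KE₂ = E - φ₂ = 7.4331 - 4.45 = 2.9831 eV

Difference:
ΔKE = KE₁ - KE₂ = 4.6631 - 2.9831 = 1.6800 eV

Note: The difference equals the difference in work functions: 4.45 - 2.77 = 1.68 eV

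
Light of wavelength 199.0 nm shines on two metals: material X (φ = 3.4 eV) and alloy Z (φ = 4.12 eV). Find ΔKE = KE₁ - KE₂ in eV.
0.7200 eV

Using KE_max = hc/λ - φ for each metal:

Photon energy: E = hc/λ = 6.2304 eV

For material X (φ₁ = 3.4 eV):
KE₁ = E - φ₁ = 6.2304 - 3.4 = 2.8304 eV

For alloy Z (φ₂ = 4.12 eV):
KE₂ = E - φ₂ = 6.2304 - 4.12 = 2.1104 eV

Difference:
ΔKE = KE₁ - KE₂ = 2.8304 - 2.1104 = 0.7200 eV

Note: The difference equals the difference in work functions: 4.12 - 3.4 = 0.72 eV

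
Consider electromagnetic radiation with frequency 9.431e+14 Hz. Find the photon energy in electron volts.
3.9003 eV

Using E = hf:

E = hf = (6.626×10⁻³⁴ J·s)(9.431e+14 Hz)
E = 3.9003 eV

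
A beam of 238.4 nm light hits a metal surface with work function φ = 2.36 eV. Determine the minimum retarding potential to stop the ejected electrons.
2.8407 V

The stopping potential V_s satisfies: eV_s = KE_max

First, find KE_max using Einstein's equation:
E_photon = hc/λ = 5.2007 eV
KE_max = E_photon - φ = 5.2007 - 2.36 = 2.8407 eV

Since eV_s = KE_max:
V_s = KE_max/e = 2.8407 V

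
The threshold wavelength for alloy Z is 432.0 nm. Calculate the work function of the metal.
2.87 eV

At the threshold wavelength, photon energy equals work function:
φ = hc/λ₀

Calculating:
φ = (6.626×10⁻³⁴ J·s)(3×10⁸ m/s) / (432.0×10⁻⁹ m)
φ = 2.87 eV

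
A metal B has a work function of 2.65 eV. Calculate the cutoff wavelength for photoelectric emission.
467.86 nm

The threshold wavelength is when the photon energy equals the work function:
hc/λ₀ = φ

Solving for λ₀:
λ₀ = hc/φ = (6.626×10⁻³⁴ J·s)(3×10⁸ m/s) / (2.65 eV × 1.602×10⁻¹⁹ J/eV)
λ₀ = 467.86 nm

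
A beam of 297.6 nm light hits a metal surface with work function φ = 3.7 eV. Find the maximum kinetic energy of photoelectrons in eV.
0.4661 eV

Using Einstein's photoelectric equation: KE_max = hf - φ = hc/λ - φ

First, calculate the photon energy:
E_photon = hc/λ = (6.626×10⁻³⁴ J·s)(3×10⁸ m/s) / (297.6×10⁻⁹ m)
E_photon = 4.1661 eV

Then, the maximum kinetic energy:
KE_max = E_photon - φ = 4.1661 eV - 3.7 eV = 0.4661 eV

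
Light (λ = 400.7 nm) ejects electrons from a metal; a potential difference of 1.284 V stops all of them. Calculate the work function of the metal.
1.81 eV

The stopping potential gives the maximum kinetic energy: KE_max = eV_s = 1.284 eV

From Einstein's photoelectric equation: KE_max = hc/λ - φ
Rearranging: φ = hc/λ - KE_max

Calculate photon energy:
E_photon = hc/λ = (6.626×10⁻³⁴ J·s)(3×10⁸ m/s) / (400.7×10⁻⁹ m) = 3.0942 eV

Therefore:
φ = 3.0942 - 1.284 = 1.81 eV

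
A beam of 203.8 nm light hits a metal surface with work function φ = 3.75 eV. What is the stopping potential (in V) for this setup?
2.3336 V

The stopping potential V_s satisfies: eV_s = KE_max

First, find KE_max using Einstein's equation:
E_photon = hc/λ = 6.0836 eV
KE_max = E_photon - φ = 6.0836 - 3.75 = 2.3336 eV

Since eV_s = KE_max:
V_s = KE_max/e = 2.3336 V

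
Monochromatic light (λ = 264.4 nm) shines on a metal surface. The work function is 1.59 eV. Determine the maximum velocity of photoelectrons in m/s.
1.0441e+06 m/s

First, find the maximum kinetic energy:
E_photon = hc/λ = 4.6893 eV
KE_max = E_photon - φ = 4.6893 - 1.59 = 3.0993 eV

Convert to Joules: KE_max = 3.0993 × 1.602×10⁻¹⁹ J = 4.9656e-19 J

Then use KE = ½mv² to find velocity:
v = √(2·KE/m) = √(2 × 4.9656e-19 J / 9.109e-31 kg)
v = 1.0441e+06 m/s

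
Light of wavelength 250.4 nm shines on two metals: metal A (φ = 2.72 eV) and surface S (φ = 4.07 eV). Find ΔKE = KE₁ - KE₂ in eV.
1.3500 eV

Using KE_max = hc/λ - φ for each metal:

Photon energy: E = hc/λ = 4.9514 eV

For metal A (φ₁ = 2.72 eV):
KE₁ = E - φ₁ = 4.9514 - 2.72 = 2.2314 eV

For surface S (φ₂ = 4.07 eV):
KE₂ = E - φ₂ = 4.9514 - 4.07 = 0.8814 eV

Difference:
ΔKE = KE₁ - KE₂ = 2.2314 - 0.8814 = 1.3500 eV

Note: The difference equals the difference in work functions: 4.07 - 2.72 = 1.35 eV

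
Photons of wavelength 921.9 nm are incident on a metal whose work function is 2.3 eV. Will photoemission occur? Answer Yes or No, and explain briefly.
No

For photoemission, the photon energy must exceed the work function.

Photon energy: E = hc/λ = 1.3449 eV
Work function: φ = 2.3 eV

Since E_photon (1.3449 eV) < φ (2.3 eV), photoemission will NOT occur.
The threshold wavelength is λ₀ = hc/φ = 539.1 nm.
Since 921.9 nm > 539.1 nm, the photons lack sufficient energy.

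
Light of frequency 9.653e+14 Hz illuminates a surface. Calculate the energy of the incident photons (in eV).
3.9922 eV

Using E = hf:

E = hf = (6.626×10⁻³⁴ J·s)(9.653e+14 Hz)
E = 3.9922 eV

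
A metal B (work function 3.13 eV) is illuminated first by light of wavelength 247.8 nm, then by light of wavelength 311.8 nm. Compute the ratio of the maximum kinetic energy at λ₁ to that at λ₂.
2.2134

Using Einstein's equation: KE_max = hc/λ - φ

For λ₁ = 247.8 nm:
E₁ = hc/λ₁ = 5.0034 eV
KE₁ = E₁ - φ = 5.0034 - 3.13 = 1.8734 eV

For λ₂ = 311.8 nm:
E₂ = hc/λ₂ = 3.9764 eV
KE₂ = E₂ - φ = 3.9764 - 3.13 = 0.8464 eV

Ratio: KE₁/KE₂ = 1.8734/0.8464 = 2.2134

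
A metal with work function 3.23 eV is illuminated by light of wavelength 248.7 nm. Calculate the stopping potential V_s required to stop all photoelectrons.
1.7553 V

The stopping potential V_s satisfies: eV_s = KE_max

First, find KE_max using Einstein's equation:
E_photon = hc/λ = 4.9853 eV
KE_max = E_photon - φ = 4.9853 - 3.23 = 1.7553 eV

Since eV_s = KE_max:
V_s = KE_max/e = 1.7553 V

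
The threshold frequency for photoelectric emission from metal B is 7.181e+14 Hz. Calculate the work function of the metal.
2.97 eV

At the threshold frequency, photon energy equals work function:
φ = hf₀

Calculating:
φ = (6.626×10⁻³⁴ J·s)(7.181e+14 Hz)
φ = 2.97 eV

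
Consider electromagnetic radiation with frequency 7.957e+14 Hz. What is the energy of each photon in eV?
3.2908 eV

Using E = hf:

E = hf = (6.626×10⁻³⁴ J·s)(7.957e+14 Hz)
E = 3.2908 eV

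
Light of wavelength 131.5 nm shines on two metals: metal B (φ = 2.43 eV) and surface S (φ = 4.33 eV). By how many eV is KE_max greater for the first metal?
1.9000 eV

Using KE_max = hc/λ - φ for each metal:

Photon energy: E = hc/λ = 9.4285 eV

For metal B (φ₁ = 2.43 eV):
KE₁ = E - φ₁ = 9.4285 - 2.43 = 6.9985 eV

For surface S (φ₂ = 4.33 eV):
KE₂ = E - φ₂ = 9.4285 - 4.33 = 5.0985 eV

Difference:
ΔKE = KE₁ - KE₂ = 6.9985 - 5.0985 = 1.9000 eV

Note: The difference equals the difference in work functions: 4.33 - 2.43 = 1.90 eV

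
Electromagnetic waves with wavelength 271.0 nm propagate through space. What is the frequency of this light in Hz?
1.1062e+15 Hz

Using the wave equation: c = fλ

Solving for frequency:
f = c/λ = (3×10⁸ m/s) / (271.0×10⁻⁹ m)
f = 1.1062e+15 Hz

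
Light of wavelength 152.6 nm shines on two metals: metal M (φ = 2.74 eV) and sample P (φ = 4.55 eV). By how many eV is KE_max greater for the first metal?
1.8100 eV

Using KE_max = hc/λ - φ for each metal:

Photon energy: E = hc/λ = 8.1248 eV

For metal M (φ₁ = 2.74 eV):
KE₁ = E - φ₁ = 8.1248 - 2.74 = 5.3848 eV

For sample P (φ₂ = 4.55 eV):
KE₂ = E - φ₂ = 8.1248 - 4.55 = 3.5748 eV

Difference:
ΔKE = KE₁ - KE₂ = 5.3848 - 3.5748 = 1.8100 eV

Note: The difference equals the difference in work functions: 4.55 - 2.74 = 1.81 eV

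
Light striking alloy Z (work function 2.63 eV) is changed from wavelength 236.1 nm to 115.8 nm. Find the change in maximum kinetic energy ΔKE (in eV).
5.4554 eV

Using Einstein's equation: KE_max = hc/λ - φ

For λ₁ = 236.1 nm:
KE₁ = hc/λ₁ - φ = 5.2513 - 2.63 = 2.6213 eV

For λ₂ = 115.8 nm:
KE₂ = hc/λ₂ - φ = 10.7068 - 2.63 = 8.0768 eV

Change in KE:
ΔKE = KE₂ - KE₁ = 8.0768 - 2.6213 = 5.4554 eV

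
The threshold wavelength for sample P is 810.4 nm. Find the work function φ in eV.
1.53 eV

At the threshold wavelength, photon energy equals work function:
φ = hc/λ₀

Calculating:
φ = (6.626×10⁻³⁴ J·s)(3×10⁸ m/s) / (810.4×10⁻⁹ m)
φ = 1.53 eV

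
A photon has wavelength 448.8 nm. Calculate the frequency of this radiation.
6.6799e+14 Hz

Using the wave equation: c = fλ

Solving for frequency:
f = c/λ = (3×10⁸ m/s) / (448.8×10⁻⁹ m)
f = 6.6799e+14 Hz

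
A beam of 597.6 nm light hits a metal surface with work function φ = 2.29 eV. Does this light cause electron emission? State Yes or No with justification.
No

For photoemission, the photon energy must exceed the work function.

Photon energy: E = hc/λ = 2.0747 eV
Work function: φ = 2.29 eV

Since E_photon (2.0747 eV) < φ (2.29 eV), photoemission will NOT occur.
The threshold wavelength is λ₀ = hc/φ = 541.4 nm.
Since 597.6 nm > 541.4 nm, the photons lack sufficient energy.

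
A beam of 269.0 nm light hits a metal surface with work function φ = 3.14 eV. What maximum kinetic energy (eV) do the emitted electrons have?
1.4691 eV

Using Einstein's photoelectric equation: KE_max = hf - φ = hc/λ - φ

First, calculate the photon energy:
E_photon = hc/λ = (6.626×10⁻³⁴ J·s)(3×10⁸ m/s) / (269.0×10⁻⁹ m)
E_photon = 4.6091 eV

Then, the maximum kinetic energy:
KE_max = E_photon - φ = 4.6091 eV - 3.14 eV = 1.4691 eV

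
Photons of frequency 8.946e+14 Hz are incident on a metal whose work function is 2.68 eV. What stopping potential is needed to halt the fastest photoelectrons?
1.0198 V

The stopping potential V_s satisfies: eV_s = KE_max

First, find KE_max using Einstein's equation:
E_photon = hf = (6.626×10⁻³⁴ J·s)(8.946e+14 Hz) = 3.6998 eV
KE_max = E_photon - φ = 3.6998 - 2.68 = 1.0198 eV

Since eV_s = KE_max:
V_s = KE_max/e = 1.0198 V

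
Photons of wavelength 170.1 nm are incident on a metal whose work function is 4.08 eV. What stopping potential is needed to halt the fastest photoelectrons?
3.2089 V

The stopping potential V_s satisfies: eV_s = KE_max

First, find KE_max using Einstein's equation:
E_photon = hc/λ = 7.2889 eV
KE_max = E_photon - φ = 7.2889 - 4.08 = 3.2089 eV

Since eV_s = KE_max:
V_s = KE_max/e = 3.2089 V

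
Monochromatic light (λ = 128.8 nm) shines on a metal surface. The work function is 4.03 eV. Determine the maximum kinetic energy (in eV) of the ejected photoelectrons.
5.5961 eV

Using Einstein's photoelectric equation: KE_max = hf - φ = hc/λ - φ

First, calculate the photon energy:
E_photon = hc/λ = (6.626×10⁻³⁴ J·s)(3×10⁸ m/s) / (128.8×10⁻⁹ m)
E_photon = 9.6261 eV

Then, the maximum kinetic energy:
KE_max = E_photon - φ = 9.6261 eV - 4.03 eV = 5.5961 eV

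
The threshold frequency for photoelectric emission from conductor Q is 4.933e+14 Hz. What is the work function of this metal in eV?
2.04 eV

At the threshold frequency, photon energy equals work function:
φ = hf₀

Calculating:
φ = (6.626×10⁻³⁴ J·s)(4.933e+14 Hz)
φ = 2.04 eV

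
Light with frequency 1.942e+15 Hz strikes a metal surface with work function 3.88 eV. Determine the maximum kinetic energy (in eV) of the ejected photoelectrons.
4.1515 eV

Using Einstein's photoelectric equation: KE_max = hf - φ

First, calculate the photon energy:
E_photon = hf = (6.626×10⁻³⁴ J·s)(1.942e+15 Hz)
E_photon = 8.0315 eV

Then, the maximum kinetic energy:
KE_max = E_photon - φ = 8.0315 eV - 3.88 eV = 4.1515 eV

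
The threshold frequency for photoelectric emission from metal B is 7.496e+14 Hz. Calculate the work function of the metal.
3.10 eV

At the threshold frequency, photon energy equals work function:
φ = hf₀

Calculating:
φ = (6.626×10⁻³⁴ J·s)(7.496e+14 Hz)
φ = 3.10 eV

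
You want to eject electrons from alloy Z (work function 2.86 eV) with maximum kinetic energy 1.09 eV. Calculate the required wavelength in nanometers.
313.88 nm

From Einstein's equation: KE_max = hc/λ - φ

Rearranging for λ:
hc/λ = KE_max + φ
λ = hc/(KE_max + φ)

Required photon energy:
E_photon = KE_max + φ = 1.09 + 2.86 = 3.95 eV

Required wavelength:
λ = hc/E_photon = (6.626×10⁻³⁴)(3×10⁸) / (3.95 × 1.602×10⁻¹⁹)
λ = 313.88 nm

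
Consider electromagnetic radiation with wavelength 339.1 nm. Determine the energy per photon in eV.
3.6563 eV

Using E = hf = hc/λ:

E = hc/λ = (6.626×10⁻³⁴ J·s)(3×10⁸ m/s) / (339.1×10⁻⁹ m)
E = 3.6563 eV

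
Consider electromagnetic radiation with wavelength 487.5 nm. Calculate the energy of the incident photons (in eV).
2.5433 eV

Using E = hf = hc/λ:

E = hc/λ = (6.626×10⁻³⁴ J·s)(3×10⁸ m/s) / (487.5×10⁻⁹ m)
E = 2.5433 eV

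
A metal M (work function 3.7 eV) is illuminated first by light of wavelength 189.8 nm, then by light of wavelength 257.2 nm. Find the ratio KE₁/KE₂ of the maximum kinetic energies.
2.5277

Using Einstein's equation: KE_max = hc/λ - φ

For λ₁ = 189.8 nm:
E₁ = hc/λ₁ = 6.5324 eV
KE₁ = E₁ - φ = 6.5324 - 3.7 = 2.8324 eV

For λ₂ = 257.2 nm:
E₂ = hc/λ₂ = 4.8205 eV
KE₂ = E₂ - φ = 4.8205 - 3.7 = 1.1205 eV

Ratio: KE₁/KE₂ = 2.8324/1.1205 = 2.5277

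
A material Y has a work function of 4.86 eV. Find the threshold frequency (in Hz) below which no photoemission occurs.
1.1751e+15 Hz

The threshold frequency is when the photon energy equals the work function:
hf₀ = φ

Solving for f₀:
f₀ = φ/h = (4.86 eV × 1.602×10⁻¹⁹ J/eV) / (6.626×10⁻³⁴ J·s)
f₀ = 1.1751e+15 Hz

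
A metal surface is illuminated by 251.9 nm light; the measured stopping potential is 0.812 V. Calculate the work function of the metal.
4.11 eV

The stopping potential gives the maximum kinetic energy: KE_max = eV_s = 0.812 eV

From Einstein's photoelectric equation: KE_max = hc/λ - φ
Rearranging: φ = hc/λ - KE_max

Calculate photon energy:
E_photon = hc/λ = (6.626×10⁻³⁴ J·s)(3×10⁸ m/s) / (251.9×10⁻⁹ m) = 4.9220 eV

Therefore:
φ = 4.9220 - 0.812 = 4.11 eV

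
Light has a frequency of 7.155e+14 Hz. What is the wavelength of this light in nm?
419.00 nm

Using the wave equation: c = fλ

Solving for wavelength:
λ = c/f = (3×10⁸ m/s) / (7.155e+14 Hz)
λ = 419.00 nm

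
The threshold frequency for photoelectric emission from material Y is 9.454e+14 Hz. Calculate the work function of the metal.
3.91 eV

At the threshold frequency, photon energy equals work function:
φ = hf₀

Calculating:
φ = (6.626×10⁻³⁴ J·s)(9.454e+14 Hz)
φ = 3.91 eV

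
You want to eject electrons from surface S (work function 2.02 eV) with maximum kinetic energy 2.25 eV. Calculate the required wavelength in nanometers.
290.36 nm

From Einstein's equation: KE_max = hc/λ - φ

Rearranging for λ:
hc/λ = KE_max + φ
λ = hc/(KE_max + φ)

Required photon energy:
E_photon = KE_max + φ = 2.25 + 2.02 = 4.27 eV

Required wavelength:
λ = hc/E_photon = (6.626×10⁻³⁴)(3×10⁸) / (4.27 × 1.602×10⁻¹⁹)
λ = 290.36 nm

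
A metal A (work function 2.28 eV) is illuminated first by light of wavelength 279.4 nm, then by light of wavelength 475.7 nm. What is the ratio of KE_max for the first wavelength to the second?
6.6110

Using Einstein's equation: KE_max = hc/λ - φ

For λ₁ = 279.4 nm:
E₁ = hc/λ₁ = 4.4375 eV
KE₁ = E₁ - φ = 4.4375 - 2.28 = 2.1575 eV

For λ₂ = 475.7 nm:
E₂ = hc/λ₂ = 2.6064 eV
KE₂ = E₂ - φ = 2.6064 - 2.28 = 0.3264 eV

Ratio: KE₁/KE₂ = 2.1575/0.3264 = 6.6110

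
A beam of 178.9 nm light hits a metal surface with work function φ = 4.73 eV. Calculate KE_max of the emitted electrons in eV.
2.2004 eV

Using Einstein's photoelectric equation: KE_max = hf - φ = hc/λ - φ

First, calculate the photon energy:
E_photon = hc/λ = (6.626×10⁻³⁴ J·s)(3×10⁸ m/s) / (178.9×10⁻⁹ m)
E_photon = 6.9304 eV

Then, the maximum kinetic energy:
KE_max = E_photon - φ = 6.9304 eV - 4.73 eV = 2.2004 eV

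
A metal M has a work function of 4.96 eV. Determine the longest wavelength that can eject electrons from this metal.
249.97 nm

The threshold wavelength is when the photon energy equals the work function:
hc/λ₀ = φ

Solving for λ₀:
λ₀ = hc/φ = (6.626×10⁻³⁴ J·s)(3×10⁸ m/s) / (4.96 eV × 1.602×10⁻¹⁹ J/eV)
λ₀ = 249.97 nm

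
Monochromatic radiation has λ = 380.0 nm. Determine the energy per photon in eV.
3.2627 eV

Using E = hf = hc/λ:

E = hc/λ = (6.626×10⁻³⁴ J·s)(3×10⁸ m/s) / (380.0×10⁻⁹ m)
E = 3.2627 eV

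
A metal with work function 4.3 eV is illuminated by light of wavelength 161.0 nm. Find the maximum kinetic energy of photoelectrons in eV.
3.4009 eV

Using Einstein's photoelectric equation: KE_max = hf - φ = hc/λ - φ

First, calculate the photon energy:
E_photon = hc/λ = (6.626×10⁻³⁴ J·s)(3×10⁸ m/s) / (161.0×10⁻⁹ m)
E_photon = 7.7009 eV

Then, the maximum kinetic energy:
KE_max = E_photon - φ = 7.7009 eV - 4.3 eV = 3.4009 eV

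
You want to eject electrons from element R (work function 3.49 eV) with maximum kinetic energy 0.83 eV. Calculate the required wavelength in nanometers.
287.00 nm

From Einstein's equation: KE_max = hc/λ - φ

Rearranging for λ:
hc/λ = KE_max + φ
λ = hc/(KE_max + φ)

Required photon energy:
E_photon = KE_max + φ = 0.83 + 3.49 = 4.32 eV

Required wavelength:
λ = hc/E_photon = (6.626×10⁻³⁴)(3×10⁸) / (4.32 × 1.602×10⁻¹⁹)
λ = 287.00 nm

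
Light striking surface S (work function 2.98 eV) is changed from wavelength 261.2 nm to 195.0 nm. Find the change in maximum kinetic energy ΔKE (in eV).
1.6114 eV

Using Einstein's equation: KE_max = hc/λ - φ

For λ₁ = 261.2 nm:
KE₁ = hc/λ₁ - φ = 4.7467 - 2.98 = 1.7667 eV

For λ₂ = 195.0 nm:
KE₂ = hc/λ₂ - φ = 6.3582 - 2.98 = 3.3782 eV

Change in KE:
ΔKE = KE₂ - KE₁ = 3.3782 - 1.7667 = 1.6114 eV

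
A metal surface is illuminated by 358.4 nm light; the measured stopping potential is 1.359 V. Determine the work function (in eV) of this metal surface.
2.10 eV

The stopping potential gives the maximum kinetic energy: KE_max = eV_s = 1.359 eV

From Einstein's photoelectric equation: KE_max = hc/λ - φ
Rearranging: φ = hc/λ - KE_max

Calculate photon energy:
E_photon = hc/λ = (6.626×10⁻³⁴ J·s)(3×10⁸ m/s) / (358.4×10⁻⁹ m) = 3.4594 eV

Therefore:
φ = 3.4594 - 1.359 = 2.10 eV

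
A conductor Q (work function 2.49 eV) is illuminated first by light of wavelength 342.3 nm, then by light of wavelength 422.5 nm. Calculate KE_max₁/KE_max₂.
2.5467

Using Einstein's equation: KE_max = hc/λ - φ

For λ₁ = 342.3 nm:
E₁ = hc/λ₁ = 3.6221 eV
KE₁ = E₁ - φ = 3.6221 - 2.49 = 1.1321 eV

For λ₂ = 422.5 nm:
E₂ = hc/λ₂ = 2.9345 eV
KE₂ = E₂ - φ = 2.9345 - 2.49 = 0.4445 eV

Ratio: KE₁/KE₂ = 1.1321/0.4445 = 2.5467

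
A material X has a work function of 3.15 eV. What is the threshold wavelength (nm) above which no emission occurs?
393.60 nm

The threshold wavelength is when the photon energy equals the work function:
hc/λ₀ = φ

Solving for λ₀:
λ₀ = hc/φ = (6.626×10⁻³⁴ J·s)(3×10⁸ m/s) / (3.15 eV × 1.602×10⁻¹⁹ J/eV)
λ₀ = 393.60 nm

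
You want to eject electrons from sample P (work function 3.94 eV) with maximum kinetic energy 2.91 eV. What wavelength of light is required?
181.00 nm

From Einstein's equation: KE_max = hc/λ - φ

Rearranging for λ:
hc/λ = KE_max + φ
λ = hc/(KE_max + φ)

Required photon energy:
E_photon = KE_max + φ = 2.91 + 3.94 = 6.85 eV

Required wavelength:
λ = hc/E_photon = (6.626×10⁻³⁴)(3×10⁸) / (6.85 × 1.602×10⁻¹⁹)
λ = 181.00 nm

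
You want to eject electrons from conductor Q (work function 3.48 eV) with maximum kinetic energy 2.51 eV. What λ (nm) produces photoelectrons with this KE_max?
206.99 nm

From Einstein's equation: KE_max = hc/λ - φ

Rearranging for λ:
hc/λ = KE_max + φ
λ = hc/(KE_max + φ)

Required photon energy:
E_photon = KE_max + φ = 2.51 + 3.48 = 5.99 eV

Required wavelength:
λ = hc/E_photon = (6.626×10⁻³⁴)(3×10⁸) / (5.99 × 1.602×10⁻¹⁹)
λ = 206.99 nm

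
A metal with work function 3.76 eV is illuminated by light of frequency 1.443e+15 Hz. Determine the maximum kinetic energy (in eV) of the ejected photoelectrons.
2.2078 eV

Using Einstein's photoelectric equation: KE_max = hf - φ

First, calculate the photon energy:
E_photon = hf = (6.626×10⁻³⁴ J·s)(1.443e+15 Hz)
E_photon = 5.9678 eV

Then, the maximum kinetic energy:
KE_max = E_photon - φ = 5.9678 eV - 3.76 eV = 2.2078 eV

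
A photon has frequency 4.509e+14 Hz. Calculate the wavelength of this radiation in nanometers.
664.88 nm

Using the wave equation: c = fλ

Solving for wavelength:
λ = c/f = (3×10⁸ m/s) / (4.509e+14 Hz)
λ = 664.88 nm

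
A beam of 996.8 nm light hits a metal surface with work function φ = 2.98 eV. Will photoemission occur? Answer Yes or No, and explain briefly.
No

For photoemission, the photon energy must exceed the work function.

Photon energy: E = hc/λ = 1.2438 eV
Work function: φ = 2.98 eV

Since E_photon (1.2438 eV) < φ (2.98 eV), photoemission will NOT occur.
The threshold wavelength is λ₀ = hc/φ = 416.1 nm.
Since 996.8 nm > 416.1 nm, the photons lack sufficient energy.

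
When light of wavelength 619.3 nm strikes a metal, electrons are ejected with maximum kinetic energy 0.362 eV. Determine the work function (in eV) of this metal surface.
1.64 eV

From Einstein's photoelectric equation: KE_max = hf - φ = hc/λ - φ

Rearranging for φ:
φ = hc/λ - KE_max

Calculate photon energy:
E_photon = hc/λ = 2.0020 eV

Therefore:
φ = 2.0020 - 0.362 = 1.64 eV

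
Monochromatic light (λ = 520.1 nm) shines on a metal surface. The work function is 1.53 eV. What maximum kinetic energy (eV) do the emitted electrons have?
0.8539 eV

Using Einstein's photoelectric equation: KE_max = hf - φ = hc/λ - φ

First, calculate the photon energy:
E_photon = hc/λ = (6.626×10⁻³⁴ J·s)(3×10⁸ m/s) / (520.1×10⁻⁹ m)
E_photon = 2.3839 eV

Then, the maximum kinetic energy:
KE_max = E_photon - φ = 2.3839 eV - 1.53 eV = 0.8539 eV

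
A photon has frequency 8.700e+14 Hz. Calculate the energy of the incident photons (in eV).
3.5980 eV

Using E = hf:

E = hf = (6.626×10⁻³⁴ J·s)(8.700e+14 Hz)
E = 3.5980 eV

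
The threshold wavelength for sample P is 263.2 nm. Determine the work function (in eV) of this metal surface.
4.71 eV

At the threshold wavelength, photon energy equals work function:
φ = hc/λ₀

Calculating:
φ = (6.626×10⁻³⁴ J·s)(3×10⁸ m/s) / (263.2×10⁻⁹ m)
φ = 4.71 eV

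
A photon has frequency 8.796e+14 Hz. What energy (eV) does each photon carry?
3.6377 eV

Using E = hf:

E = hf = (6.626×10⁻³⁴ J·s)(8.796e+14 Hz)
E = 3.6377 eV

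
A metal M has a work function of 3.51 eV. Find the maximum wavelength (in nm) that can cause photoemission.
353.23 nm

The threshold wavelength is when the photon energy equals the work function:
hc/λ₀ = φ

Solving for λ₀:
λ₀ = hc/φ = (6.626×10⁻³⁴ J·s)(3×10⁸ m/s) / (3.51 eV × 1.602×10⁻¹⁹ J/eV)
λ₀ = 353.23 nm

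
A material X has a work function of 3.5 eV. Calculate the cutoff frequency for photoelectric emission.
8.4630e+14 Hz

The threshold frequency is when the photon energy equals the work function:
hf₀ = φ

Solving for f₀:
f₀ = φ/h = (3.5 eV × 1.602×10⁻¹⁹ J/eV) / (6.626×10⁻³⁴ J·s)
f₀ = 8.4630e+14 Hz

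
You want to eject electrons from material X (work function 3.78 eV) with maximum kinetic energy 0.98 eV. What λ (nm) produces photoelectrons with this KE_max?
260.47 nm

From Einstein's equation: KE_max = hc/λ - φ

Rearranging for λ:
hc/λ = KE_max + φ
λ = hc/(KE_max + φ)

Required photon energy:
E_photon = KE_max + φ = 0.98 + 3.78 = 4.76 eV

Required wavelength:
λ = hc/E_photon = (6.626×10⁻³⁴)(3×10⁸) / (4.76 × 1.602×10⁻¹⁹)
λ = 260.47 nm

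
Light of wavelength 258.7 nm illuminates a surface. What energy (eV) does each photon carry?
4.7926 eV

Using E = hf = hc/λ:

E = hc/λ = (6.626×10⁻³⁴ J·s)(3×10⁸ m/s) / (258.7×10⁻⁹ m)
E = 4.7926 eV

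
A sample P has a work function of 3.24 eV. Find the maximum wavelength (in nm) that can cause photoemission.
382.67 nm

The threshold wavelength is when the photon energy equals the work function:
hc/λ₀ = φ

Solving for λ₀:
λ₀ = hc/φ = (6.626×10⁻³⁴ J·s)(3×10⁸ m/s) / (3.24 eV × 1.602×10⁻¹⁹ J/eV)
λ₀ = 382.67 nm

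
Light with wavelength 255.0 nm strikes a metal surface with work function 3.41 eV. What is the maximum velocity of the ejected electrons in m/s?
7.1471e+05 m/s

First, find the maximum kinetic energy:
E_photon = hc/λ = 4.8621 eV
KE_max = E_photon - φ = 4.8621 - 3.41 = 1.4521 eV

Convert to Joules: KE_max = 1.4521 × 1.602×10⁻¹⁹ J = 2.3266e-19 J

Then use KE = ½mv² to find velocity:
v = √(2·KE/m) = √(2 × 2.3266e-19 J / 9.109e-31 kg)
v = 7.1471e+05 m/s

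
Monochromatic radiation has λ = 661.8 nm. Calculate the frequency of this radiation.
4.5300e+14 Hz

Using the wave equation: c = fλ

Solving for frequency:
f = c/λ = (3×10⁸ m/s) / (661.8×10⁻⁹ m)
f = 4.5300e+14 Hz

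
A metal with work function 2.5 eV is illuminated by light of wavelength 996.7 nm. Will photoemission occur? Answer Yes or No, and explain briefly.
No

For photoemission, the photon energy must exceed the work function.

Photon energy: E = hc/λ = 1.2439 eV
Work function: φ = 2.5 eV

Since E_photon (1.2439 eV) < φ (2.5 eV), photoemission will NOT occur.
The threshold wavelength is λ₀ = hc/φ = 495.9 nm.
Since 996.7 nm > 495.9 nm, the photons lack sufficient energy.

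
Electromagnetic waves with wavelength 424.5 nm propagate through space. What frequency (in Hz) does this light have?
7.0622e+14 Hz

Using the wave equation: c = fλ

Solving for frequency:
f = c/λ = (3×10⁸ m/s) / (424.5×10⁻⁹ m)
f = 7.0622e+14 Hz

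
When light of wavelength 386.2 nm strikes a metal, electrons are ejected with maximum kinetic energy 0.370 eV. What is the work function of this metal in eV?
2.84 eV

From Einstein's photoelectric equation: KE_max = hf - φ = hc/λ - φ

Rearranging for φ:
φ = hc/λ - KE_max

Calculate photon energy:
E_photon = hc/λ = 3.2104 eV

Therefore:
φ = 3.2104 - 0.370 = 2.84 eV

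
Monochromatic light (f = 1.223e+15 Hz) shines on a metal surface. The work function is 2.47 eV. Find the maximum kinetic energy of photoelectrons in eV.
2.5879 eV

Using Einstein's photoelectric equation: KE_max = hf - φ

First, calculate the photon energy:
E_photon = hf = (6.626×10⁻³⁴ J·s)(1.223e+15 Hz)
E_photon = 5.0579 eV

Then, the maximum kinetic energy:
KE_max = E_photon - φ = 5.0579 eV - 2.47 eV = 2.5879 eV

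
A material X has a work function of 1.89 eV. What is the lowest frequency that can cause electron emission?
4.5700e+14 Hz

The threshold frequency is when the photon energy equals the work function:
hf₀ = φ

Solving for f₀:
f₀ = φ/h = (1.89 eV × 1.602×10⁻¹⁹ J/eV) / (6.626×10⁻³⁴ J·s)
f₀ = 4.5700e+14 Hz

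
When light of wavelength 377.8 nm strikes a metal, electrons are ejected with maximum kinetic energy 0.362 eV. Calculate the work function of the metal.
2.92 eV

From Einstein's photoelectric equation: KE_max = hf - φ = hc/λ - φ

Rearranging for φ:
φ = hc/λ - KE_max

Calculate photon energy:
E_photon = hc/λ = 3.2817 eV

Therefore:
φ = 3.2817 - 0.362 = 2.92 eV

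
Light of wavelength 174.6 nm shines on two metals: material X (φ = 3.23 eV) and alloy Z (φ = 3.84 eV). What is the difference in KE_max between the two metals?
0.6100 eV

Using KE_max = hc/λ - φ for each metal:

Photon energy: E = hc/λ = 7.1010 eV

For material X (φ₁ = 3.23 eV):
KE₁ = E - φ₁ = 7.1010 - 3.23 = 3.8710 eV

For alloy Z (φ₂ = 3.84 eV):
KE₂ = E - φ₂ = 7.1010 - 3.84 = 3.2610 eV

Difference:
ΔKE = KE₁ - KE₂ = 3.8710 - 3.2610 = 0.6100 eV

Note: The difference equals the difference in work functions: 3.84 - 3.23 = 0.61 eV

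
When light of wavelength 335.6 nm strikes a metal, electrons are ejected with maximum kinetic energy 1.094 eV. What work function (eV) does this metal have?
2.60 eV

From Einstein's photoelectric equation: KE_max = hf - φ = hc/λ - φ

Rearranging for φ:
φ = hc/λ - KE_max

Calculate photon energy:
E_photon = hc/λ = 3.6944 eV

Therefore:
φ = 3.6944 - 1.094 = 2.60 eV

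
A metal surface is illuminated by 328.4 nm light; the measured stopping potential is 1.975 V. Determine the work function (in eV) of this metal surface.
1.80 eV

The stopping potential gives the maximum kinetic energy: KE_max = eV_s = 1.975 eV

From Einstein's photoelectric equation: KE_max = hc/λ - φ
Rearranging: φ = hc/λ - KE_max

Calculate photon energy:
E_photon = hc/λ = (6.626×10⁻³⁴ J·s)(3×10⁸ m/s) / (328.4×10⁻⁹ m) = 3.7754 eV

Therefore:
φ = 3.7754 - 1.975 = 1.80 eV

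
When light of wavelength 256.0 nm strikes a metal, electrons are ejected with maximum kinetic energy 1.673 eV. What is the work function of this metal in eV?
3.17 eV

From Einstein's photoelectric equation: KE_max = hf - φ = hc/λ - φ

Rearranging for φ:
φ = hc/λ - KE_max

Calculate photon energy:
E_photon = hc/λ = 4.8431 eV

Therefore:
φ = 4.8431 - 1.673 = 3.17 eV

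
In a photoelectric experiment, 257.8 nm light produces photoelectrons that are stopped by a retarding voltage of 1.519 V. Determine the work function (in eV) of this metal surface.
3.29 eV

The stopping potential gives the maximum kinetic energy: KE_max = eV_s = 1.519 eV

From Einstein's photoelectric equation: KE_max = hc/λ - φ
Rearranging: φ = hc/λ - KE_max

Calculate photon energy:
E_photon = hc/λ = (6.626×10⁻³⁴ J·s)(3×10⁸ m/s) / (257.8×10⁻⁹ m) = 4.8093 eV

Therefore:
φ = 4.8093 - 1.519 = 3.29 eV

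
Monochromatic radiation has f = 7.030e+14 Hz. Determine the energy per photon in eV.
2.9074 eV

Using E = hf:

E = hf = (6.626×10⁻³⁴ J·s)(7.030e+14 Hz)
E = 2.9074 eV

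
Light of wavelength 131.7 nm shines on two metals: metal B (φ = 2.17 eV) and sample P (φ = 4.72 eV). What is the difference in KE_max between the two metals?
2.5500 eV

Using KE_max = hc/λ - φ for each metal:

Photon energy: E = hc/λ = 9.4141 eV

For metal B (φ₁ = 2.17 eV):
KE₁ = E - φ₁ = 9.4141 - 2.17 = 7.2441 eV

For sample P (φ₂ = 4.72 eV):
KE₂ = E - φ₂ = 9.4141 - 4.72 = 4.6941 eV

Difference:
ΔKE = KE₁ - KE₂ = 7.2441 - 4.6941 = 2.5500 eV

Note: The difference equals the difference in work functions: 4.72 - 2.17 = 2.55 eV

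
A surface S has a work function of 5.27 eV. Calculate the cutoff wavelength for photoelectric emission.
235.26 nm

The threshold wavelength is when the photon energy equals the work function:
hc/λ₀ = φ

Solving for λ₀:
λ₀ = hc/φ = (6.626×10⁻³⁴ J·s)(3×10⁸ m/s) / (5.27 eV × 1.602×10⁻¹⁹ J/eV)
λ₀ = 235.26 nm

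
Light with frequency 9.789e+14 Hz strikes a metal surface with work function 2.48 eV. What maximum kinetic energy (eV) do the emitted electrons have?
1.5684 eV

Using Einstein's photoelectric equation: KE_max = hf - φ

First, calculate the photon energy:
E_photon = hf = (6.626×10⁻³⁴ J·s)(9.789e+14 Hz)
E_photon = 4.0484 eV

Then, the maximum kinetic energy:
KE_max = E_photon - φ = 4.0484 eV - 2.48 eV = 1.5684 eV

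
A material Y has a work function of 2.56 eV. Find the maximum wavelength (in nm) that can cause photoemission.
484.31 nm

The threshold wavelength is when the photon energy equals the work function:
hc/λ₀ = φ

Solving for λ₀:
λ₀ = hc/φ = (6.626×10⁻³⁴ J·s)(3×10⁸ m/s) / (2.56 eV × 1.602×10⁻¹⁹ J/eV)
λ₀ = 484.31 nm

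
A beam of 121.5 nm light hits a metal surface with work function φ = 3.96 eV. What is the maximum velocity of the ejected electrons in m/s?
1.4821e+06 m/s

First, find the maximum kinetic energy:
E_photon = hc/λ = 10.2045 eV
KE_max = E_photon - φ = 10.2045 - 3.96 = 6.2445 eV

Convert to Joules: KE_max = 6.2445 × 1.602×10⁻¹⁹ J = 1.0005e-18 J

Then use KE = ½mv² to find velocity:
v = √(2·KE/m) = √(2 × 1.0005e-18 J / 9.109e-31 kg)
v = 1.4821e+06 m/s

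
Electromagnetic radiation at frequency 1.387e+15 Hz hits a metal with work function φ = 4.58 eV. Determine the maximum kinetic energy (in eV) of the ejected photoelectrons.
1.1562 eV

Using Einstein's photoelectric equation: KE_max = hf - φ

First, calculate the photon energy:
E_photon = hf = (6.626×10⁻³⁴ J·s)(1.387e+15 Hz)
E_photon = 5.7362 eV

Then, the maximum kinetic energy:
KE_max = E_photon - φ = 5.7362 eV - 4.58 eV = 1.1562 eV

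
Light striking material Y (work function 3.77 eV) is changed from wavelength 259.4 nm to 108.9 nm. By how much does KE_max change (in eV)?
6.6055 eV

Using Einstein's equation: KE_max = hc/λ - φ

For λ₁ = 259.4 nm:
KE₁ = hc/λ₁ - φ = 4.7797 - 3.77 = 1.0097 eV

For λ₂ = 108.9 nm:
KE₂ = hc/λ₂ - φ = 11.3851 - 3.77 = 7.6151 eV

Change in KE:
ΔKE = KE₂ - KE₁ = 7.6151 - 1.0097 = 6.6055 eV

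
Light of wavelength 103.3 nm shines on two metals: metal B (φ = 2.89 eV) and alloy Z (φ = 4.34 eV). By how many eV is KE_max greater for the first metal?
1.4500 eV

Using KE_max = hc/λ - φ for each metal:

Photon energy: E = hc/λ = 12.0023 eV

For metal B (φ₁ = 2.89 eV):
KE₁ = E - φ₁ = 12.0023 - 2.89 = 9.1123 eV

For alloy Z (φ₂ = 4.34 eV):
KE₂ = E - φ₂ = 12.0023 - 4.34 = 7.6623 eV

Difference:
ΔKE = KE₁ - KE₂ = 9.1123 - 7.6623 = 1.4500 eV

Note: The difference equals the difference in work functions: 4.34 - 2.89 = 1.45 eV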